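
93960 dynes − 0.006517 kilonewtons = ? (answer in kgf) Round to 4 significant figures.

93960 dyn = 0.0958125 kgf and 0.006517 kN = 0.664549 kgf.
0.0958125 − 0.664549 ≈ -0.5687 kgf.

-0.5687 kgf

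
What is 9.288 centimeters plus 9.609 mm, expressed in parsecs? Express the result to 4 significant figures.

3.321 × 10^-18 pc

9.288 cm = 3.01004 × 10^-18 pc and 9.609 mm = 3.11406 × 10^-19 pc.
3.01004 × 10^-18 + 3.11406 × 10^-19 ≈ 3.321 × 10^-18 pc.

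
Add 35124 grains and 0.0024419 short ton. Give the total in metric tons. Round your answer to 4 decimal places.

35124 gr = 0.00227600 t and 0.0024419 short ton = 0.00221525 t.
0.00227600 + 0.00221525 ≈ 0.0045 t.

0.0045 metric tons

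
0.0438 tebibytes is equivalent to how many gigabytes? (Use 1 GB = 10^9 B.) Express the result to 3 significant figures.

1 tebibyte = 1099.51 gigabytes.
Thus 0.0438 × 1099.51 ≈ 48.2 GB.

48.2 gigabytes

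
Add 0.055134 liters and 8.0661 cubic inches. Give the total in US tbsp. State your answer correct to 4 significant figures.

0.055134 L = 3.72860 US tbsp and 8.0661 in³ = 8.93905 US tbsp.
3.72860 + 8.93905 ≈ 12.67 US tbsp.

12.67 US tbsp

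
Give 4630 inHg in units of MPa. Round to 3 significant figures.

1 inHg = 0.00338639 MPa.
Thus 4630 × 0.00338639 ≈ 15.7 MPa.

15.7 megapascals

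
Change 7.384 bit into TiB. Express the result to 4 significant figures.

1 bit = 1.13687 × 10^-13 TiB.
7.384 × 1.13687 × 10^-13 ≈ 8.395 × 10^-13 TiB.

8.395 × 10^-13 TiB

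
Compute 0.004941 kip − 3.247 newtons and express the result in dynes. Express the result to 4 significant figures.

1.873 × 10^6 dyn

0.004941 kip = 2.19787 × 10^6 dyn and 3.247 N = 324700 dyn.
2.19787 × 10^6 − 324700 ≈ 1.873 × 10^6 dyn.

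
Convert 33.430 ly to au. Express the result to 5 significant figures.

1 light-year = 63241.1 au.
Then 33.430 × 63241.1 ≈ 2.1141 × 10^6 au.

2.1141 × 10^6 au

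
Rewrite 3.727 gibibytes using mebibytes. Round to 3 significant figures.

3820 MiB

1 gibibyte = 1024.00 mebibytes.
Then 3.727 × 1024.00 ≈ 3820 MiB.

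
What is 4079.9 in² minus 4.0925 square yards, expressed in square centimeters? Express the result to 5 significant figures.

-7896.6 cm²

4079.9 in² = 26321.9 cm² and 4.0925 yd² = 34218.5 cm².
26321.9 − 34218.5 ≈ -7896.6 cm².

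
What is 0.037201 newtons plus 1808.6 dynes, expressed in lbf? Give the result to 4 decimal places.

0.0124 lbf

0.037201 N = 0.00836312 lbf and 1808.6 dyn = 0.00406589 lbf.
0.00836312 + 0.00406589 ≈ 0.0124 lbf.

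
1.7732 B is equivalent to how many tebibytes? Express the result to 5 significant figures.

1.6127e-12 TiB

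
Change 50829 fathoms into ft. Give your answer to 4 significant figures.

305000 ft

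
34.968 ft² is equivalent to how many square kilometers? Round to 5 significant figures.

3.2486e-6 km²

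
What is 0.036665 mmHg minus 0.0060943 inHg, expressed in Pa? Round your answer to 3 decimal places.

0.036665 mmHg = 4.88827 Pa and 0.0060943 inHg = 20.6377 Pa.
4.88827 − 20.6377 ≈ -15.749 Pa.

-15.749 Pa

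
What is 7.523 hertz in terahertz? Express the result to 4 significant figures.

1 hertz = 1.00000 × 10^-12 THz.
Thus 7.523 × 1.00000 × 10^-12 ≈ 7.523 × 10^-12 THz.

7.523 × 10^-12 THz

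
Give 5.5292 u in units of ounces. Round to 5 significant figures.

1 u = 5.85738 × 10^-26 oz.
Then 5.5292 × 5.85738 × 10^-26 ≈ 3.2387 × 10^-25 oz.

3.2387 × 10^-25 oz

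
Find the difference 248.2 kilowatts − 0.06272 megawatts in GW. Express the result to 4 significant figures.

248.2 kW = 0.000248200 GW and 0.06272 MW = 6.27200e-5 GW.
0.000248200 − 6.27200e-5 ≈ 0.0001855 GW.

0.0001855 gigawatts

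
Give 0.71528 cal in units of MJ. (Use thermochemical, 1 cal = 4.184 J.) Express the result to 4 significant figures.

2.993e-6 MJ

1 calorie = 4.18400e-6 MJ.
So 0.71528 × 4.18400e-6 ≈ 2.993e-6 MJ.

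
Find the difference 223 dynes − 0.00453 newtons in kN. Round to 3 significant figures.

-2.30 × 10^-6 kilonewtons

223 dyn = 2.23000 × 10^-6 kN and 0.00453 N = 4.53000 × 10^-6 kN.
2.23000 × 10^-6 − 4.53000 × 10^-6 ≈ -2.30 × 10^-6 kN.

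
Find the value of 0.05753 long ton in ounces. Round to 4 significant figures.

2062 oz

1 long ton = 35840.0 oz.
0.05753 × 35840.0 ≈ 2062 oz.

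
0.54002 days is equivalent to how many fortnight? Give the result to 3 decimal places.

1 d = 0.0714286 fortnights.
Then 0.54002 × 0.0714286 ≈ 0.039 fortnight.

0.039 fortnight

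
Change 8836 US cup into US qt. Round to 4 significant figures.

1 US cup = 0.250000 US quarts.
Thus 8836 × 0.250000 ≈ 2209 US qt.

2209 US quarts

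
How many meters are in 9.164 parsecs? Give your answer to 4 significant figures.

2.828 × 10^17 m

1 pc = 3.08568 × 10^16 m.
9.164 × 3.08568 × 10^16 ≈ 2.828 × 10^17 m.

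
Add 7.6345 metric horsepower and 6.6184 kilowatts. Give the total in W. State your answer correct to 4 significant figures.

7.6345 PS = 5615.17 W and 6.6184 kW = 6618.40 W.
5615.17 + 6618.40 ≈ 12230 W.

12230 W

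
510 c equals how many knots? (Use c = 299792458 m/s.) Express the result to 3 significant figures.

2.97e+11 knots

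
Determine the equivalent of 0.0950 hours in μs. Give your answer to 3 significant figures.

3.42 × 10^8 μs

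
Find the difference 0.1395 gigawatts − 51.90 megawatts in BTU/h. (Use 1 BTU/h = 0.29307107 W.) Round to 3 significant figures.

2.99e+8 BTU per hour

0.1395 GW = 4.75994e+8 BTU/h and 51.90 MW = 1.77090e+8 BTU/h.
4.75994e+8 − 1.77090e+8 ≈ 2.99e+8 BTU/h.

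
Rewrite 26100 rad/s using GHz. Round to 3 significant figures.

4.15e-6 GHz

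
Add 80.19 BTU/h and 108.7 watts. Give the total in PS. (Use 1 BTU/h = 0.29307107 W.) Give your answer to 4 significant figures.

0.1797 PS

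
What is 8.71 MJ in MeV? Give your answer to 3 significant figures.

5.44e+19 megaelectronvolts

1 MJ = 6.24151e+18 megaelectronvolts.
8.71 × 6.24151e+18 ≈ 5.44e+19 MeV.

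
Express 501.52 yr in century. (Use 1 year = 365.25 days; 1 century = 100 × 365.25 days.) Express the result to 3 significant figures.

5.02 century

1 year = 0.0100000 centuries.
Then 501.52 × 0.0100000 ≈ 5.02 century.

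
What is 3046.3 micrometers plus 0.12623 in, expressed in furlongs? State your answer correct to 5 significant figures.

3.1081e-5 furlong

3046.3 μm = 1.51431e-5 furlong and 0.12623 in = 1.59381e-5 furlong.
1.51431e-5 + 1.59381e-5 ≈ 3.1081e-5 furlong.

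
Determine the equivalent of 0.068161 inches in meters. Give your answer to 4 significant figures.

0.001731 m

1 in = 0.0254000 m.
Thus 0.068161 × 0.0254000 ≈ 0.001731 m.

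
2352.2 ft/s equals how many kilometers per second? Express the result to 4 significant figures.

1 foot per second = 0.000304800 km/s.
2352.2 × 0.000304800 ≈ 0.7170 km/s.

0.7170 km/s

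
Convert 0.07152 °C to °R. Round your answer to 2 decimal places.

491.80 °R

°R = (°C + 273.15) × 9/5.
Applying the formula gives 491.80 °R.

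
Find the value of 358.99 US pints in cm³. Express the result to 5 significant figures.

1 US pint = 473.176 cm³.
So 358.99 × 473.176 ≈ 169870 cm³.

169870 cubic centimeters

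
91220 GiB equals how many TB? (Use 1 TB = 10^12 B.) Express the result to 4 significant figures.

1 GiB = 0.00107374 TB.
91220 × 0.00107374 ≈ 97.95 TB.

97.95 TB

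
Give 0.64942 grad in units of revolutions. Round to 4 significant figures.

1 grad = 0.00250000 rev.
Then 0.64942 × 0.00250000 ≈ 0.001624 rev.

0.001624 revolutions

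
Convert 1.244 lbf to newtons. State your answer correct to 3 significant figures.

5.53 N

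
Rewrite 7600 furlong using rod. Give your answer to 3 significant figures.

304000 rods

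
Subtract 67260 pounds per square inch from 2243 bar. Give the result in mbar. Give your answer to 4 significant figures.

2243 bar = 2.24300e+6 mbar and 67260 psi = 4.63741e+6 mbar.
2.24300e+6 − 4.63741e+6 ≈ -2.394e+6 mbar.

-2.394e+6 mbar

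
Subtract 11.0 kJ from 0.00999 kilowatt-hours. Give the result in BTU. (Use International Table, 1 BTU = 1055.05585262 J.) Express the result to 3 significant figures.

23.7 British thermal units

0.00999 kWh = 34.0873 BTU and 11.0 kJ = 10.4260 BTU.
34.0873 − 10.4260 ≈ 23.7 BTU.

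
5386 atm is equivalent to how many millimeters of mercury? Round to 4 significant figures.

1 atmosphere = 760.000 mmHg.
Then 5386 × 760.000 ≈ 4.093e+6 mmHg.

4.093e+6 millimeters of mercury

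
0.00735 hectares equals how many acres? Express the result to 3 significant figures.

0.0182 acres

1 ha = 2.47105 acre.
So 0.00735 × 2.47105 ≈ 0.0182 acre.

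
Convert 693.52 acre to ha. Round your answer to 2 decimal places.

280.66 ha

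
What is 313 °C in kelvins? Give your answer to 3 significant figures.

586 K

K = °C + 273.15.
Applying the formula gives 586 K.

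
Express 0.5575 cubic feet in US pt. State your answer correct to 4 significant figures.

33.36 US pt

1 ft³ = 59.8442 US pt.
Then 0.5575 × 59.8442 ≈ 33.36 US pt.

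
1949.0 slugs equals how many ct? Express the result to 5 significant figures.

1.4222e+8 carats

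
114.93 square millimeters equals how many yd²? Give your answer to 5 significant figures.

1 mm² = 1.19599 × 10^-6 square yards.
Thus 114.93 × 1.19599 × 10^-6 ≈ 0.00013746 yd².

0.00013746 yd²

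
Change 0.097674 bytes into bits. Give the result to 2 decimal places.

1 byte = 8.00000 bits.
Thus 0.097674 × 8.00000 ≈ 0.78 bit.

0.78 bits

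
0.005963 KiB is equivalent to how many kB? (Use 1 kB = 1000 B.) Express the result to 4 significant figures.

1 KiB = 1.02400 kilobytes.
Thus 0.005963 × 1.02400 ≈ 0.006106 kB.

0.006106 kB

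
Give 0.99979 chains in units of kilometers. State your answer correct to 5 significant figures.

1 chain = 0.0201168 kilometers.
Thus 0.99979 × 0.0201168 ≈ 0.020113 km.

0.020113 kilometers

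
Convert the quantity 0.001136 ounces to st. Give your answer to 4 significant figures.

5.071 × 10^-6 st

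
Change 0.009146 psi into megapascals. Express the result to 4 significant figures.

6.306 × 10^-5 megapascals

1 pound per square inch = 0.00689476 MPa.
Then 0.009146 × 0.00689476 ≈ 6.306 × 10^-5 MPa.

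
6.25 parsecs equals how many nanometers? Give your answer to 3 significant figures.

1.93 × 10^26 nm

1 parsec = 3.08568 × 10^25 nm.
Thus 6.25 × 3.08568 × 10^25 ≈ 1.93 × 10^26 nm.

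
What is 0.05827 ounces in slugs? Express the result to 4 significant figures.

1 oz = 0.00194256 slugs.
0.05827 × 0.00194256 ≈ 0.0001132 slug.

0.0001132 slugs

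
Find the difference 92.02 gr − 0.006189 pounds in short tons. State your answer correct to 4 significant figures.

3.478e-6 short ton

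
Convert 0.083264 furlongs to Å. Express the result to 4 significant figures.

1 furlong = 2.01168 × 10^12 angstroms.
Then 0.083264 × 2.01168 × 10^12 ≈ 1.675 × 10^11 Å.

1.675 × 10^11 angstroms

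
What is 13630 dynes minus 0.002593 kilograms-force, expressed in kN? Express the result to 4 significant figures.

0.0001109 kN

13630 dyn = 0.000136300 kN and 0.002593 kgf = 2.54286 × 10^-5 kN.
0.000136300 − 2.54286 × 10^-5 ≈ 0.0001109 kN.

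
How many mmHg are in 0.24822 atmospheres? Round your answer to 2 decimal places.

1 atm = 760.000 millimeters of mercury.
Then 0.24822 × 760.000 ≈ 188.65 mmHg.

188.65 mmHg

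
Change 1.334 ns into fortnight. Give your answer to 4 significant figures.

1 ns = 8.26720e-16 fortnights.
Thus 1.334 × 8.26720e-16 ≈ 1.103e-15 fortnight.

1.103e-15 fortnight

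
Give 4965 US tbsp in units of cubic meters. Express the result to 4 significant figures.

0.07342 m³

1 US tbsp = 1.47868 × 10^-5 cubic meters.
4965 × 1.47868 × 10^-5 ≈ 0.07342 m³.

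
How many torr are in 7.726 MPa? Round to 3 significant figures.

57900 torr

1 MPa = 7500.62 torr.
7.726 × 7500.62 ≈ 57900 torr.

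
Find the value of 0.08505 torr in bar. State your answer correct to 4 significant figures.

1 torr = 0.00133322 bar.
Thus 0.08505 × 0.00133322 ≈ 0.0001134 bar.

0.0001134 bar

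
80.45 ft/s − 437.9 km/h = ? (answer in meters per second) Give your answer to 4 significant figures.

-97.12 m/s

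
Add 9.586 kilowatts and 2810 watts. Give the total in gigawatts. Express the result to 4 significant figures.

9.586 kW = 9.58600e-6 GW and 2810 W = 2.81000e-6 GW.
9.58600e-6 + 2.81000e-6 ≈ 1.240e-5 GW.

1.240e-5 gigawatts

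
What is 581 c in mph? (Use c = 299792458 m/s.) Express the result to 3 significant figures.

3.90e+11 mph

1 speed of light = 6.70617e+8 mph.
Then 581 × 6.70617e+8 ≈ 3.90e+11 mph.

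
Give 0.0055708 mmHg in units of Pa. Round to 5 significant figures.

0.74271 Pa

1 millimeter of mercury = 133.322 Pa.
So 0.0055708 × 133.322 ≈ 0.74271 Pa.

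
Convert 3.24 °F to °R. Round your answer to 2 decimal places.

462.91 °R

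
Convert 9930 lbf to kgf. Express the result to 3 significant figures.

1 lbf = 0.453592 kgf.
So 9930 × 0.453592 ≈ 4500 kgf.

4500 kgf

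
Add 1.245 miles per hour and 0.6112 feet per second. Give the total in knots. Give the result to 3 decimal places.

1.444 kn

1.245 mph = 1.08188 kn and 0.6112 ft/s = 0.362126 kn.
1.08188 + 0.362126 ≈ 1.444 kn.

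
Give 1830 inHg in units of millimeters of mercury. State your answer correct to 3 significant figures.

1 inHg = 25.4000 millimeters of mercury.
So 1830 × 25.4000 ≈ 46500 mmHg.

46500 mmHg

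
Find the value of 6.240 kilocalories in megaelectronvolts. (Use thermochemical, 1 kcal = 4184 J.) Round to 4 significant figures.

1.630 × 10^17 megaelectronvolts

1 kcal = 2.61145 × 10^16 MeV.
6.240 × 2.61145 × 10^16 ≈ 1.630 × 10^17 MeV.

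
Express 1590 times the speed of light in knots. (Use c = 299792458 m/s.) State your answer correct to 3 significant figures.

9.27e+11 knots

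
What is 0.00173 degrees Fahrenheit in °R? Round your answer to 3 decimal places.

459.672 °R

°R = °F + 459.67.
Applying the formula gives 459.672 °R.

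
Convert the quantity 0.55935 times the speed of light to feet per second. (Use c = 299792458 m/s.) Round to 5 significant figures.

5.5016e+8 ft/s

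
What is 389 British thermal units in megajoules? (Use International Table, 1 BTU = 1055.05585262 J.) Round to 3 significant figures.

1 BTU = 0.00105506 megajoules.
389 × 0.00105506 ≈ 0.410 MJ.

0.410 megajoules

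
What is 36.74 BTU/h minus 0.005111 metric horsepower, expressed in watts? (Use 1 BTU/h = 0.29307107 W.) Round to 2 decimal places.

7.01 W

36.74 BTU/h = 10.7674 W and 0.005111 PS = 3.75913 W.
10.7674 − 3.75913 ≈ 7.01 W.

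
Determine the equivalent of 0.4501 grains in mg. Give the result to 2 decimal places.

29.17 milligrams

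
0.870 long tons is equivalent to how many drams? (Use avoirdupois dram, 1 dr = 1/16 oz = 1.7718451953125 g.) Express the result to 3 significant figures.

499000 drams

1 long ton = 573440 dr.
Then 0.870 × 573440 ≈ 499000 dr.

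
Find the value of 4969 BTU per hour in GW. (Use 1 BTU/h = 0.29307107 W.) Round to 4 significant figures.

1 BTU per hour = 2.93071 × 10^-10 gigawatts.
Then 4969 × 2.93071 × 10^-10 ≈ 1.456 × 10^-6 GW.

1.456 × 10^-6 gigawatts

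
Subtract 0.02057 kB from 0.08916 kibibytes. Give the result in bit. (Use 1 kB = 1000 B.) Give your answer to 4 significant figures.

0.08916 KiB = 730.399 bit and 0.02057 kB = 164.560 bit.
730.399 − 164.560 ≈ 565.8 bit.

565.8 bit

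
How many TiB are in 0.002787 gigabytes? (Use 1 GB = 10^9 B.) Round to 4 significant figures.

2.535 × 10^-6 TiB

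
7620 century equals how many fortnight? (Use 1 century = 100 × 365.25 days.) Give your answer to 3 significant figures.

1.99e+7 fortnight

1 century = 2608.93 fortnights.
7620 × 2608.93 ≈ 1.99e+7 fortnight.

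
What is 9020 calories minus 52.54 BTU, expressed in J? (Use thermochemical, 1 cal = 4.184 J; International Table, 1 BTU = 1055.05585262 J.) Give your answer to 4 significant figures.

-17690 joules

9020 cal = 37739.7 J and 52.54 BTU = 55432.6 J.
37739.7 − 55432.6 ≈ -17690 J.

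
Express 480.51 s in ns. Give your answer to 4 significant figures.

1 second = 1.00000 × 10^9 ns.
480.51 × 1.00000 × 10^9 ≈ 4.805 × 10^11 ns.

4.805 × 10^11 nanoseconds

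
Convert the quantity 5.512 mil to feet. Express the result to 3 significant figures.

0.000459 ft

1 mil = 8.33333e-5 feet.
Thus 5.512 × 8.33333e-5 ≈ 0.000459 ft.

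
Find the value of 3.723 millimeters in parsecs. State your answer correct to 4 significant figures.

1 mm = 3.24078e-20 parsecs.
Thus 3.723 × 3.24078e-20 ≈ 1.207e-19 pc.

1.207e-19 parsecs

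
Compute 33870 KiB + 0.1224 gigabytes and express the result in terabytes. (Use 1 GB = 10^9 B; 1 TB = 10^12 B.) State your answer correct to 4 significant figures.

0.0001571 TB

33870 KiB = 3.46829e-5 TB and 0.1224 GB = 0.000122400 TB.
3.46829e-5 + 0.000122400 ≈ 0.0001571 TB.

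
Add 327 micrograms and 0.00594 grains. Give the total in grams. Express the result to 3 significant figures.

0.000712 g

327 μg = 0.000327000 g and 0.00594 gr = 0.000384906 g.
0.000327000 + 0.000384906 ≈ 0.000712 g.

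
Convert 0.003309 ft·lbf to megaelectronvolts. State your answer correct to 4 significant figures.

2.800e+10 megaelectronvolts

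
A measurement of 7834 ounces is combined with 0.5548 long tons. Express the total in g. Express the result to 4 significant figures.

7834 oz = 222090 g and 0.5548 long ton = 563703 g.
222090 + 563703 ≈ 785800 g.

785800 grams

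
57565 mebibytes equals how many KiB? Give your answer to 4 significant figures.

1 MiB = 1024.00 KiB.
Then 57565 × 1024.00 ≈ 5.895 × 10^7 KiB.

5.895 × 10^7 kibibytes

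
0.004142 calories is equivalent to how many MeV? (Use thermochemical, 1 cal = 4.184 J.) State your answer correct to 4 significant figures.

1 cal = 2.61145e+13 MeV.
So 0.004142 × 2.61145e+13 ≈ 1.082e+11 MeV.

1.082e+11 megaelectronvolts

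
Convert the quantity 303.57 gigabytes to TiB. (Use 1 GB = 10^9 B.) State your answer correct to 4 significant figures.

0.2761 TiB

1 gigabyte = 0.000909495 tebibytes.
Then 303.57 × 0.000909495 ≈ 0.2761 TiB.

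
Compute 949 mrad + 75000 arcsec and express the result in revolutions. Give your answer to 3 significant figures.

949 mrad = 0.151038 rev and 75000 arcsec = 0.0578704 rev.
0.151038 + 0.0578704 ≈ 0.209 rev.

0.209 rev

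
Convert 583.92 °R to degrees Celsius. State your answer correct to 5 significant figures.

51.250 °C

°R = (°C + 273.15) × 9/5.
Applying the formula gives 51.250 °C.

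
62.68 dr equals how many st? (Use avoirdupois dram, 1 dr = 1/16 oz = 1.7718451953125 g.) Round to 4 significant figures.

0.01749 st

1 dr = 0.000279018 st.
Then 62.68 × 0.000279018 ≈ 0.01749 st.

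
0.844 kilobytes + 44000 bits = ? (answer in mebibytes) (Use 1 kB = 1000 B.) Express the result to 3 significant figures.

0.844 kB = 0.000804901 MiB and 44000 bit = 0.00524521 MiB.
0.000804901 + 0.00524521 ≈ 0.00605 MiB.

0.00605 mebibytes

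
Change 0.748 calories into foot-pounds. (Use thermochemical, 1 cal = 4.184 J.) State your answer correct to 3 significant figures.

2.31 foot-pounds

1 cal = 3.08596 foot-pounds.
So 0.748 × 3.08596 ≈ 2.31 ft·lbf.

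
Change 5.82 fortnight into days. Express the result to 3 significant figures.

1 fortnight = 14.0000 days.
5.82 × 14.0000 ≈ 81.5 d.

81.5 days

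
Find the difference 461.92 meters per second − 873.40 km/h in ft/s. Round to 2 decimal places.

719.52 ft/s

461.92 m/s = 1515.49 ft/s and 873.40 km/h = 795.968 ft/s.
1515.49 − 795.968 ≈ 719.52 ft/s.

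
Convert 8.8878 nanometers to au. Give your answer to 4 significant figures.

5.941 × 10^-20 astronomical units

1 nm = 6.68459 × 10^-21 astronomical units.
Thus 8.8878 × 6.68459 × 10^-21 ≈ 5.941 × 10^-20 au.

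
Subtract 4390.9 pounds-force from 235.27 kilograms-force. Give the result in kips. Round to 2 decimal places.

-3.87 kip

235.27 kgf = 0.518682 kip and 4390.9 lbf = 4.39090 kip.
0.518682 − 4.39090 ≈ -3.87 kip.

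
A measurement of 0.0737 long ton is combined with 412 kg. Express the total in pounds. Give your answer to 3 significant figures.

1070 pounds

0.0737 long ton = 165.088 lb and 412 kg = 908.305 lb.
165.088 + 908.305 ≈ 1070 lb.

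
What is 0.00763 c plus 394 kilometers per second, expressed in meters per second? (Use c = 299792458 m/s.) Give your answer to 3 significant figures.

0.00763 c = 2.28742e+6 m/s and 394 km/s = 394000 m/s.
2.28742e+6 + 394000 ≈ 2.68e+6 m/s.

2.68e+6 m/s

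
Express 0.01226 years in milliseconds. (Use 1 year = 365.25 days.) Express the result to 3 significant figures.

3.87 × 10^8 ms

1 yr = 3.15576 × 10^10 ms.
0.01226 × 3.15576 × 10^10 ≈ 3.87 × 10^8 ms.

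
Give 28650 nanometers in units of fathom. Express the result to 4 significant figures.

1.567e-5 fathom

1 nm = 5.46807e-10 fathom.
28650 × 5.46807e-10 ≈ 1.567e-5 fathom.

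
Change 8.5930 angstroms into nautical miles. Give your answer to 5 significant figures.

4.6398 × 10^-13 nmi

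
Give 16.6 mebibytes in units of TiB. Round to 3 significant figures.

1 mebibyte = 9.53674e-7 TiB.
So 16.6 × 9.53674e-7 ≈ 1.58e-5 TiB.

1.58e-5 tebibytes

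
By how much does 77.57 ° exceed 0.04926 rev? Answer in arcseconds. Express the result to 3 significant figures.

77.57 ° = 279252 arcsec and 0.04926 rev = 63841.0 arcsec.
279252 − 63841.0 ≈ 215000 arcsec.

215000 arcsec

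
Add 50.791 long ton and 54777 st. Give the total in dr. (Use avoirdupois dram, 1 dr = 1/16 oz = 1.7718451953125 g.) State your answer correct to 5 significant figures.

50.791 long ton = 2.91256e+7 dr and 54777 st = 1.96321e+8 dr.
2.91256e+7 + 1.96321e+8 ≈ 2.2545e+8 dr.

2.2545e+8 dr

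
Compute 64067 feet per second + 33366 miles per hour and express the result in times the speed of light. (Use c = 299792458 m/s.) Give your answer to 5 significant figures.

64067 ft/s = 6.51371e-5 c and 33366 mph = 4.97542e-5 c.
6.51371e-5 + 4.97542e-5 ≈ 0.00011489 c.

0.00011489 c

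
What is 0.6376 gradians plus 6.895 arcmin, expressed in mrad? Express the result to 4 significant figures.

12.02 mrad

0.6376 grad = 10.0154 mrad and 6.895 arcmin = 2.00567 mrad.
10.0154 + 2.00567 ≈ 12.02 mrad.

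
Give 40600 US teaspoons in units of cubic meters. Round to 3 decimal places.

0.200 m³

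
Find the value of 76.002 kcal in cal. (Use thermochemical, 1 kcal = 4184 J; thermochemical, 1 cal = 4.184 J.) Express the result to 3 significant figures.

76000 cal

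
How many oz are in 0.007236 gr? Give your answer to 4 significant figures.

1.654 × 10^-5 oz

1 gr = 0.00228571 oz.
So 0.007236 × 0.00228571 ≈ 1.654 × 10^-5 oz.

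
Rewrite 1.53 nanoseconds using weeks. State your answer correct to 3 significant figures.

2.53e-15 wk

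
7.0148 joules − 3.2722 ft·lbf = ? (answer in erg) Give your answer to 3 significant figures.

2.58e+7 ergs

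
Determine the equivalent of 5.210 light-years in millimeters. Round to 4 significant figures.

4.929e+19 millimeters

1 light-year = 9.46073e+18 mm.
5.210 × 9.46073e+18 ≈ 4.929e+19 mm.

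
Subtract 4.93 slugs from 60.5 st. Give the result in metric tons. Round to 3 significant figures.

0.312 metric tons

60.5 st = 0.384193 t and 4.93 slug = 0.0719479 t.
0.384193 − 0.0719479 ≈ 0.312 t.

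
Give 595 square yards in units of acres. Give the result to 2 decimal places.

1 yd² = 0.000206612 acres.
595 × 0.000206612 ≈ 0.12 acre.

0.12 acre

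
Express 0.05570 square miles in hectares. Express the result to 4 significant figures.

14.43 ha

1 mi² = 258.999 ha.
Then 0.05570 × 258.999 ≈ 14.43 ha.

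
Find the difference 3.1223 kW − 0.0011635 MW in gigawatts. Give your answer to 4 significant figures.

1.959 × 10^-6 gigawatts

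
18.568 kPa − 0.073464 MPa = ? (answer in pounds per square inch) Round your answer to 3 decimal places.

18.568 kPa = 2.69306 psi and 0.073464 MPa = 10.6551 psi.
2.69306 − 10.6551 ≈ -7.962 psi.

-7.962 psi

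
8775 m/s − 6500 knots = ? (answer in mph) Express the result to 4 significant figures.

12150 mph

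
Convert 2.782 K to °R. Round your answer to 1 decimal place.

°R = K × 9/5.
Applying the formula gives 5.0 °R.

5.0 °R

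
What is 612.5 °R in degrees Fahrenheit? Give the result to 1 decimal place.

°R = °F + 459.67.
Applying the formula gives 152.8 °F.

152.8 °F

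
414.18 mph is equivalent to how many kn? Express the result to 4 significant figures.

359.9 knots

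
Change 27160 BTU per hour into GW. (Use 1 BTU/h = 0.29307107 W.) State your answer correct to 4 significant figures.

1 BTU per hour = 2.93071 × 10^-10 GW.
Thus 27160 × 2.93071 × 10^-10 ≈ 7.960 × 10^-6 GW.

7.960 × 10^-6 GW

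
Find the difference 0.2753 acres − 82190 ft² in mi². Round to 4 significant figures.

0.2753 acre = 0.000430156 mi² and 82190 ft² = 0.00294816 mi².
0.000430156 − 0.00294816 ≈ -0.002518 mi².

-0.002518 mi²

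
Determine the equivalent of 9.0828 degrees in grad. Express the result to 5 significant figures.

10.092 grad

1 ° = 1.11111 grad.
Thus 9.0828 × 1.11111 ≈ 10.092 grad.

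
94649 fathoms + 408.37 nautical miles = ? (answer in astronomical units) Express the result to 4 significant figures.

94649 fathom = 1.15706 × 10^-6 au and 408.37 nmi = 5.05556 × 10^-6 au.
1.15706 × 10^-6 + 5.05556 × 10^-6 ≈ 6.213 × 10^-6 au.

6.213 × 10^-6 astronomical units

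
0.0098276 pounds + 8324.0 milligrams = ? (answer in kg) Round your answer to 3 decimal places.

0.013 kilograms

0.0098276 lb = 0.00445772 kg and 8324.0 mg = 0.00832400 kg.
0.00445772 + 0.00832400 ≈ 0.013 kg.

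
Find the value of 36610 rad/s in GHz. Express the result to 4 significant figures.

5.827 × 10^-6 gigahertz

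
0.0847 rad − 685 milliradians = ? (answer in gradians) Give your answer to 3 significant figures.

0.0847 rad = 5.39217 grad and 685 mrad = 43.6085 grad.
5.39217 − 43.6085 ≈ -38.2 grad.

-38.2 gradians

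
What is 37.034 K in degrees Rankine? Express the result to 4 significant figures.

66.66 degrees Rankine

°R = K × 9/5.
Applying the formula gives 66.66 °R.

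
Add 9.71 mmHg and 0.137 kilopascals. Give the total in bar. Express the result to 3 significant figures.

0.0143 bar

9.71 mmHg = 0.0129456 bar and 0.137 kPa = 0.00137000 bar.
0.0129456 + 0.00137000 ≈ 0.0143 bar.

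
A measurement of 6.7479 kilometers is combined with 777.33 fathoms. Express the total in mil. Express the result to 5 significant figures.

3.2163e+8 mil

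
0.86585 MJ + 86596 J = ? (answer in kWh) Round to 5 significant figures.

0.86585 MJ = 0.240514 kWh and 86596 J = 0.0240544 kWh.
0.240514 + 0.0240544 ≈ 0.26457 kWh.

0.26457 kilowatt-hours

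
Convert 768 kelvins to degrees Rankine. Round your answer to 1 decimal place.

1382.4 degrees Rankine

°R = K × 9/5.
Applying the formula gives 1382.4 °R.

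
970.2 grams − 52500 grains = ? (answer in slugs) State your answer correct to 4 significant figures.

970.2 g = 0.0664798 slug and 52500 gr = 0.233107 slug.
0.0664798 − 0.233107 ≈ -0.1666 slug.

-0.1666 slugs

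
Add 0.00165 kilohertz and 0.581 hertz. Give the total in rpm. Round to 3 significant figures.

134 revolutions per minute

0.00165 kHz = 99.0000 rpm and 0.581 Hz = 34.8600 rpm.
99.0000 + 34.8600 ≈ 134 rpm.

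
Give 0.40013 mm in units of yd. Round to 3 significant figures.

0.000438 yd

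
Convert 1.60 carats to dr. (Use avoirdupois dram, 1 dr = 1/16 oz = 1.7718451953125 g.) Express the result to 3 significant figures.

1 ct = 0.112877 dr.
Then 1.60 × 0.112877 ≈ 0.181 dr.

0.181 dr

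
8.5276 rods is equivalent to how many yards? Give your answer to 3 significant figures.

1 rod = 5.50000 yards.
Thus 8.5276 × 5.50000 ≈ 46.9 yd.

46.9 yd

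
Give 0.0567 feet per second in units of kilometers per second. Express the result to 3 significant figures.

1 ft/s = 0.000304800 kilometers per second.
Thus 0.0567 × 0.000304800 ≈ 1.73e-5 km/s.

1.73e-5 km/s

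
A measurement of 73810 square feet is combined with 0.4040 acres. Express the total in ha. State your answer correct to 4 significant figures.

73810 ft² = 0.685717 ha and 0.4040 acre = 0.163493 ha.
0.685717 + 0.163493 ≈ 0.8492 ha.

0.8492 ha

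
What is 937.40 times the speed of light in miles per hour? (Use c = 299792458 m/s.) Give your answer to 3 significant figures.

6.29e+11 mph

1 speed of light = 6.70617e+8 miles per hour.
So 937.40 × 6.70617e+8 ≈ 6.29e+11 mph.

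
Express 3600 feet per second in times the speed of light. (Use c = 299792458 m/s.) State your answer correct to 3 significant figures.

3.66 × 10^-6 times the speed of light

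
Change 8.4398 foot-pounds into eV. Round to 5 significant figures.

7.1421e+19 eV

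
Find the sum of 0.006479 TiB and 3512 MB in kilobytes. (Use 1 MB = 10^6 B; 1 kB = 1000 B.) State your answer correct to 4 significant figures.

1.064 × 10^7 kB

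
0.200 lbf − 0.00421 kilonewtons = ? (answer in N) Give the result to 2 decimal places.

-3.32 N

0.200 lbf = 0.889644 N and 0.00421 kN = 4.21000 N.
0.889644 − 4.21000 ≈ -3.32 N.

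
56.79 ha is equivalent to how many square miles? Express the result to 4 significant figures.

1 hectare = 0.00386102 mi².
Thus 56.79 × 0.00386102 ≈ 0.2193 mi².

0.2193 square miles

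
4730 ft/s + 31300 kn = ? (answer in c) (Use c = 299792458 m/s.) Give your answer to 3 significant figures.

5.85 × 10^-5 times the speed of light

4730 ft/s = 4.80901 × 10^-6 c and 31300 kn = 5.37109 × 10^-5 c.
4.80901 × 10^-6 + 5.37109 × 10^-5 ≈ 5.85 × 10^-5 c.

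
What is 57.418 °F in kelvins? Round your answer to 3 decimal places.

287.271 K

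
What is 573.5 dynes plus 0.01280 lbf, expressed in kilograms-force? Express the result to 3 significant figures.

0.00639 kilograms-force

573.5 dyn = 0.000584807 kgf and 0.01280 lbf = 0.00580598 kgf.
0.000584807 + 0.00580598 ≈ 0.00639 kgf.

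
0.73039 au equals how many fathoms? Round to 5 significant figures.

5.9747 × 10^10 fathoms

1 au = 8.18011 × 10^10 fathoms.
Then 0.73039 × 8.18011 × 10^10 ≈ 5.9747 × 10^10 fathom.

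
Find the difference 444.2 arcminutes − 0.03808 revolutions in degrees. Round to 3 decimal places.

444.2 arcmin = 7.40333 ° and 0.03808 rev = 13.7088 °.
7.40333 − 13.7088 ≈ -6.305 °.

-6.305 degrees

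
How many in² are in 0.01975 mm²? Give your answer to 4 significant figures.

1 mm² = 0.00155000 square inches.
Then 0.01975 × 0.00155000 ≈ 3.061e-5 in².

3.061e-5 in²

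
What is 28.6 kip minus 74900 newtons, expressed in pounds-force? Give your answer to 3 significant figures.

11800 pounds-force

28.6 kip = 28600.0 lbf and 74900 N = 16838.2 lbf.
28600.0 − 16838.2 ≈ 11800 lbf.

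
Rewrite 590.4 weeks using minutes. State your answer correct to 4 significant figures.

1 wk = 10080.0 min.
590.4 × 10080.0 ≈ 5.951e+6 min.

5.951e+6 min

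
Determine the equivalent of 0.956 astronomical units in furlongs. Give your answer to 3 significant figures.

1 au = 7.43646 × 10^8 furlong.
Then 0.956 × 7.43646 × 10^8 ≈ 7.11 × 10^8 furlong.

7.11 × 10^8 furlongs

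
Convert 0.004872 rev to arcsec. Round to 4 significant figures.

1 revolution = 1.29600 × 10^6 arcsec.
So 0.004872 × 1.29600 × 10^6 ≈ 6314 arcsec.

6314 arcsec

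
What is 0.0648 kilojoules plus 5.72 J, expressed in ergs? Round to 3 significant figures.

7.05 × 10^8 erg

0.0648 kJ = 6.48000 × 10^8 erg and 5.72 J = 5.72000 × 10^7 erg.
6.48000 × 10^8 + 5.72000 × 10^7 ≈ 7.05 × 10^8 erg.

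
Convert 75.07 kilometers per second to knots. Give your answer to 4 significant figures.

145900 kn

1 km/s = 1943.84 kn.
So 75.07 × 1943.84 ≈ 145900 kn.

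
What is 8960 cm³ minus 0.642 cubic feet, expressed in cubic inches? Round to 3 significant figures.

8960 cm³ = 546.773 in³ and 0.642 ft³ = 1109.38 in³.
546.773 − 1109.38 ≈ -563 in³.

-563 in³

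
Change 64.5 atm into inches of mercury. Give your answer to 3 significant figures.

1 atm = 29.9213 inches of mercury.
64.5 × 29.9213 ≈ 1930 inHg.

1930 inHg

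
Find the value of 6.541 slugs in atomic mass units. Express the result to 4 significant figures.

5.749e+28 u

1 slug = 8.78865e+27 u.
So 6.541 × 8.78865e+27 ≈ 5.749e+28 u.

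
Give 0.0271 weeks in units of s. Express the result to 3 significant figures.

1 week = 604800 s.
Then 0.0271 × 604800 ≈ 16400 s.

16400 seconds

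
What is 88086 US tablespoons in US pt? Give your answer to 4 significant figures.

1 US tbsp = 0.0312500 US pt.
88086 × 0.0312500 ≈ 2753 US pt.

2753 US pints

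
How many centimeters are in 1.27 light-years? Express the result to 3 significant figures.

1.20 × 10^18 cm

1 ly = 9.46073 × 10^17 cm.
1.27 × 9.46073 × 10^17 ≈ 1.20 × 10^18 cm.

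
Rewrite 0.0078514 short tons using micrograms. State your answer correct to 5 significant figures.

7.1227e+9 μg

1 short ton = 9.07185e+11 micrograms.
0.0078514 × 9.07185e+11 ≈ 7.1227e+9 μg.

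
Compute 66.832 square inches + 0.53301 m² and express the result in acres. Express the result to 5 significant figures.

0.00014236 acre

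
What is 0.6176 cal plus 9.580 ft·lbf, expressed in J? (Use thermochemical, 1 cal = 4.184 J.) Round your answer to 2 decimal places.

0.6176 cal = 2.58404 J and 9.580 ft·lbf = 12.9887 J.
2.58404 + 12.9887 ≈ 15.57 J.

15.57 joules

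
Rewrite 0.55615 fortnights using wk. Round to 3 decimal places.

1.112 weeks

1 fortnight = 2.00000 wk.
Then 0.55615 × 2.00000 ≈ 1.112 wk.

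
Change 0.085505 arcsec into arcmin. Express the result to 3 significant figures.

0.00143 arcminutes

1 arcsec = 0.0166667 arcmin.
Thus 0.085505 × 0.0166667 ≈ 0.00143 arcmin.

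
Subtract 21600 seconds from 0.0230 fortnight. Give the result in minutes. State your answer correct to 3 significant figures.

0.0230 fortnight = 463.680 min and 21600 s = 360.000 min.
463.680 − 360.000 ≈ 104 min.

104 min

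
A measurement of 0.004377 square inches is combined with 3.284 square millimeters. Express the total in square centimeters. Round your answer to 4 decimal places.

0.004377 in² = 0.0282387 cm² and 3.284 mm² = 0.0328400 cm².
0.0282387 + 0.0328400 ≈ 0.0611 cm².

0.0611 cm²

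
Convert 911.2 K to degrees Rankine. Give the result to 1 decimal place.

1640.2 degrees Rankine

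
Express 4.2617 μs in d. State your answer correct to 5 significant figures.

4.9325 × 10^-11 days

1 microsecond = 1.15741 × 10^-11 d.
So 4.2617 × 1.15741 × 10^-11 ≈ 4.9325 × 10^-11 d.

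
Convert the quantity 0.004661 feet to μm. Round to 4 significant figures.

1421 micrometers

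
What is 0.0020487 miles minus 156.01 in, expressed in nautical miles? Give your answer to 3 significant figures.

-0.000359 nautical miles

0.0020487 mi = 0.00178027 nmi and 156.01 in = 0.00213966 nmi.
0.00178027 − 0.00213966 ≈ -0.000359 nmi.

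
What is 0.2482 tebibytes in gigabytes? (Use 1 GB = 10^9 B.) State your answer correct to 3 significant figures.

273 gigabytes

1 TiB = 1099.51 GB.
So 0.2482 × 1099.51 ≈ 273 GB.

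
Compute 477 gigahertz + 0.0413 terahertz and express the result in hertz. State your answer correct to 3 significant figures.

477 GHz = 4.77000e+11 Hz and 0.0413 THz = 4.13000e+10 Hz.
4.77000e+11 + 4.13000e+10 ≈ 5.18e+11 Hz.

5.18e+11 Hz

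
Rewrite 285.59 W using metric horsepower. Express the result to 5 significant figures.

0.38829 PS

1 watt = 0.00135962 PS.
285.59 × 0.00135962 ≈ 0.38829 PS.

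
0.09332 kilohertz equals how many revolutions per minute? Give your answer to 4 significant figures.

1 kHz = 60000.0 rpm.
Thus 0.09332 × 60000.0 ≈ 5599 rpm.

5599 rpm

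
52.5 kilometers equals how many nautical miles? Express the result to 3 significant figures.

28.3 nautical miles

1 kilometer = 0.539957 nautical miles.
52.5 × 0.539957 ≈ 28.3 nmi.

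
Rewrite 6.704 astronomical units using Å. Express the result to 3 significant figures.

1 au = 1.49598e+21 Å.
Thus 6.704 × 1.49598e+21 ≈ 1.00e+22 Å.

1.00e+22 Å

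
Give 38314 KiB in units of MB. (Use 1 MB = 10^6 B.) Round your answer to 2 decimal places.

1 KiB = 0.00102400 MB.
38314 × 0.00102400 ≈ 39.23 MB.

39.23 megabytes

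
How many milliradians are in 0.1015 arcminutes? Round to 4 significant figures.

1 arcminute = 0.290888 milliradians.
Then 0.1015 × 0.290888 ≈ 0.02953 mrad.

0.02953 mrad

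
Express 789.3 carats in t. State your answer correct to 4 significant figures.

0.0001579 t

1 carat = 2.00000e-7 t.
So 789.3 × 2.00000e-7 ≈ 0.0001579 t.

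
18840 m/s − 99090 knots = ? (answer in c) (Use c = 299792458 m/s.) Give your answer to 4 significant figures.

-0.0001072 c

18840 m/s = 6.28435 × 10^-5 c and 99090 kn = 0.000170039 c.
6.28435 × 10^-5 − 0.000170039 ≈ -0.0001072 c.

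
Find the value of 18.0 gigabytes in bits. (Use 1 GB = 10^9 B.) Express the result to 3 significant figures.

1.44 × 10^11 bits

1 gigabyte = 8.00000 × 10^9 bit.
So 18.0 × 8.00000 × 10^9 ≈ 1.44 × 10^11 bit.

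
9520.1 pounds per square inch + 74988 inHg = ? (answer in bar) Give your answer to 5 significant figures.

3195.8 bar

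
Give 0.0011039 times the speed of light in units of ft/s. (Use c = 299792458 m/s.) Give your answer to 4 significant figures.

1 c = 9.83571 × 10^8 ft/s.
So 0.0011039 × 9.83571 × 10^8 ≈ 1.086 × 10^6 ft/s.

1.086 × 10^6 ft/s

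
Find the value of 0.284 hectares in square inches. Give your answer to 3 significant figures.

1 ha = 1.55000e+7 square inches.
So 0.284 × 1.55000e+7 ≈ 4.40e+6 in².

4.40e+6 in²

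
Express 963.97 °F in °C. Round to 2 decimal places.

517.76 degrees Celsius

°C = (°F − 32) × 5/9.
Applying the formula gives 517.76 °C.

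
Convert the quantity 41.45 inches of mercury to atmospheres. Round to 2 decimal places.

1 inch of mercury = 0.0334211 atm.
41.45 × 0.0334211 ≈ 1.39 atm.

1.39 atm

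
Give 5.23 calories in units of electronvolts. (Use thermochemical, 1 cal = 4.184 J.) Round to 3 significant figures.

1.37 × 10^20 eV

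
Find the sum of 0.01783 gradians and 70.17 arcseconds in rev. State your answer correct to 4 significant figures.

9.872 × 10^-5 revolutions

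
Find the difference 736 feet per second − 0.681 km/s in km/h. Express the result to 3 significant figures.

736 ft/s = 807.598 km/h and 0.681 km/s = 2451.60 km/h.
807.598 − 2451.60 ≈ -1640 km/h.

-1640 km/h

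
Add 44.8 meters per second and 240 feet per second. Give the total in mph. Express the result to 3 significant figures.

264 mph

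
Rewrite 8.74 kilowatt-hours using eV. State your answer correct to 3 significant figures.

1.96 × 10^26 electronvolts

1 kilowatt-hour = 2.24694 × 10^25 electronvolts.
Then 8.74 × 2.24694 × 10^25 ≈ 1.96 × 10^26 eV.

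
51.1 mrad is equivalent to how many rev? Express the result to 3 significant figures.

0.00813 revolutions

1 mrad = 0.000159155 rev.
So 51.1 × 0.000159155 ≈ 0.00813 rev.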